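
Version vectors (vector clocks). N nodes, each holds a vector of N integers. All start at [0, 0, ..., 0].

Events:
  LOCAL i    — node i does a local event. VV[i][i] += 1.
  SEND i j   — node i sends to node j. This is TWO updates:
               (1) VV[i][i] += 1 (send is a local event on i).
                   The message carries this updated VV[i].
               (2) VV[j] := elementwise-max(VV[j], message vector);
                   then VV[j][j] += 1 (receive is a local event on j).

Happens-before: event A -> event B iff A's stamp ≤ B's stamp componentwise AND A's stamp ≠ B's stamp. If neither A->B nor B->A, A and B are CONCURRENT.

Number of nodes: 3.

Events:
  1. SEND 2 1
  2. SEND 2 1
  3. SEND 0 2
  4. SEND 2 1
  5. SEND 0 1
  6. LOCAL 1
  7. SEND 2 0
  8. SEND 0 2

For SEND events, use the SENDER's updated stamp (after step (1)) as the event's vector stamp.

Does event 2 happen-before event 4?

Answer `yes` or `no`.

Answer: yes

Derivation:
Initial: VV[0]=[0, 0, 0]
Initial: VV[1]=[0, 0, 0]
Initial: VV[2]=[0, 0, 0]
Event 1: SEND 2->1: VV[2][2]++ -> VV[2]=[0, 0, 1], msg_vec=[0, 0, 1]; VV[1]=max(VV[1],msg_vec) then VV[1][1]++ -> VV[1]=[0, 1, 1]
Event 2: SEND 2->1: VV[2][2]++ -> VV[2]=[0, 0, 2], msg_vec=[0, 0, 2]; VV[1]=max(VV[1],msg_vec) then VV[1][1]++ -> VV[1]=[0, 2, 2]
Event 3: SEND 0->2: VV[0][0]++ -> VV[0]=[1, 0, 0], msg_vec=[1, 0, 0]; VV[2]=max(VV[2],msg_vec) then VV[2][2]++ -> VV[2]=[1, 0, 3]
Event 4: SEND 2->1: VV[2][2]++ -> VV[2]=[1, 0, 4], msg_vec=[1, 0, 4]; VV[1]=max(VV[1],msg_vec) then VV[1][1]++ -> VV[1]=[1, 3, 4]
Event 5: SEND 0->1: VV[0][0]++ -> VV[0]=[2, 0, 0], msg_vec=[2, 0, 0]; VV[1]=max(VV[1],msg_vec) then VV[1][1]++ -> VV[1]=[2, 4, 4]
Event 6: LOCAL 1: VV[1][1]++ -> VV[1]=[2, 5, 4]
Event 7: SEND 2->0: VV[2][2]++ -> VV[2]=[1, 0, 5], msg_vec=[1, 0, 5]; VV[0]=max(VV[0],msg_vec) then VV[0][0]++ -> VV[0]=[3, 0, 5]
Event 8: SEND 0->2: VV[0][0]++ -> VV[0]=[4, 0, 5], msg_vec=[4, 0, 5]; VV[2]=max(VV[2],msg_vec) then VV[2][2]++ -> VV[2]=[4, 0, 6]
Event 2 stamp: [0, 0, 2]
Event 4 stamp: [1, 0, 4]
[0, 0, 2] <= [1, 0, 4]? True. Equal? False. Happens-before: True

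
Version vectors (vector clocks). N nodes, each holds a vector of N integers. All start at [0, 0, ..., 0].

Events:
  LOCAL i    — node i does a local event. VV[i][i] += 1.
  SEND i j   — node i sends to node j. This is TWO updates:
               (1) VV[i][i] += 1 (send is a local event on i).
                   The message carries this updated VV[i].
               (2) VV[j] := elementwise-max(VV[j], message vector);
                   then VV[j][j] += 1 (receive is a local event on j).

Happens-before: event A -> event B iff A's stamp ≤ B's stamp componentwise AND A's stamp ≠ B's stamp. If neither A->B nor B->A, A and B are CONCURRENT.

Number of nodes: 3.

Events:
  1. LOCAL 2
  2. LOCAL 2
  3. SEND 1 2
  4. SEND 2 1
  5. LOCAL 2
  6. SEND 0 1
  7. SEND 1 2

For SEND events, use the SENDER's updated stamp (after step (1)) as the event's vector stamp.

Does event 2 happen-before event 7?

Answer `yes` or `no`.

Initial: VV[0]=[0, 0, 0]
Initial: VV[1]=[0, 0, 0]
Initial: VV[2]=[0, 0, 0]
Event 1: LOCAL 2: VV[2][2]++ -> VV[2]=[0, 0, 1]
Event 2: LOCAL 2: VV[2][2]++ -> VV[2]=[0, 0, 2]
Event 3: SEND 1->2: VV[1][1]++ -> VV[1]=[0, 1, 0], msg_vec=[0, 1, 0]; VV[2]=max(VV[2],msg_vec) then VV[2][2]++ -> VV[2]=[0, 1, 3]
Event 4: SEND 2->1: VV[2][2]++ -> VV[2]=[0, 1, 4], msg_vec=[0, 1, 4]; VV[1]=max(VV[1],msg_vec) then VV[1][1]++ -> VV[1]=[0, 2, 4]
Event 5: LOCAL 2: VV[2][2]++ -> VV[2]=[0, 1, 5]
Event 6: SEND 0->1: VV[0][0]++ -> VV[0]=[1, 0, 0], msg_vec=[1, 0, 0]; VV[1]=max(VV[1],msg_vec) then VV[1][1]++ -> VV[1]=[1, 3, 4]
Event 7: SEND 1->2: VV[1][1]++ -> VV[1]=[1, 4, 4], msg_vec=[1, 4, 4]; VV[2]=max(VV[2],msg_vec) then VV[2][2]++ -> VV[2]=[1, 4, 6]
Event 2 stamp: [0, 0, 2]
Event 7 stamp: [1, 4, 4]
[0, 0, 2] <= [1, 4, 4]? True. Equal? False. Happens-before: True

Answer: yes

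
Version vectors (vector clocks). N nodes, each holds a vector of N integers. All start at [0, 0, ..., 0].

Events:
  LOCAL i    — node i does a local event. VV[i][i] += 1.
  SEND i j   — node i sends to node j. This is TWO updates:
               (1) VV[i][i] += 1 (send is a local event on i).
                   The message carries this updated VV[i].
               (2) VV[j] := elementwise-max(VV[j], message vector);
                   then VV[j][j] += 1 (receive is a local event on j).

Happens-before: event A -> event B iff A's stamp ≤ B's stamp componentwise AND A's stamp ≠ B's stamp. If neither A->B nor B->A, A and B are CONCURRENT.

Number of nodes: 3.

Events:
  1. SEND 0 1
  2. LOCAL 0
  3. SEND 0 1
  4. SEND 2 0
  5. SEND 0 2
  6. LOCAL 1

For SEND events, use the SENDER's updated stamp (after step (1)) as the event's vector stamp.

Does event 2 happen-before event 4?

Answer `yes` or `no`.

Initial: VV[0]=[0, 0, 0]
Initial: VV[1]=[0, 0, 0]
Initial: VV[2]=[0, 0, 0]
Event 1: SEND 0->1: VV[0][0]++ -> VV[0]=[1, 0, 0], msg_vec=[1, 0, 0]; VV[1]=max(VV[1],msg_vec) then VV[1][1]++ -> VV[1]=[1, 1, 0]
Event 2: LOCAL 0: VV[0][0]++ -> VV[0]=[2, 0, 0]
Event 3: SEND 0->1: VV[0][0]++ -> VV[0]=[3, 0, 0], msg_vec=[3, 0, 0]; VV[1]=max(VV[1],msg_vec) then VV[1][1]++ -> VV[1]=[3, 2, 0]
Event 4: SEND 2->0: VV[2][2]++ -> VV[2]=[0, 0, 1], msg_vec=[0, 0, 1]; VV[0]=max(VV[0],msg_vec) then VV[0][0]++ -> VV[0]=[4, 0, 1]
Event 5: SEND 0->2: VV[0][0]++ -> VV[0]=[5, 0, 1], msg_vec=[5, 0, 1]; VV[2]=max(VV[2],msg_vec) then VV[2][2]++ -> VV[2]=[5, 0, 2]
Event 6: LOCAL 1: VV[1][1]++ -> VV[1]=[3, 3, 0]
Event 2 stamp: [2, 0, 0]
Event 4 stamp: [0, 0, 1]
[2, 0, 0] <= [0, 0, 1]? False. Equal? False. Happens-before: False

Answer: no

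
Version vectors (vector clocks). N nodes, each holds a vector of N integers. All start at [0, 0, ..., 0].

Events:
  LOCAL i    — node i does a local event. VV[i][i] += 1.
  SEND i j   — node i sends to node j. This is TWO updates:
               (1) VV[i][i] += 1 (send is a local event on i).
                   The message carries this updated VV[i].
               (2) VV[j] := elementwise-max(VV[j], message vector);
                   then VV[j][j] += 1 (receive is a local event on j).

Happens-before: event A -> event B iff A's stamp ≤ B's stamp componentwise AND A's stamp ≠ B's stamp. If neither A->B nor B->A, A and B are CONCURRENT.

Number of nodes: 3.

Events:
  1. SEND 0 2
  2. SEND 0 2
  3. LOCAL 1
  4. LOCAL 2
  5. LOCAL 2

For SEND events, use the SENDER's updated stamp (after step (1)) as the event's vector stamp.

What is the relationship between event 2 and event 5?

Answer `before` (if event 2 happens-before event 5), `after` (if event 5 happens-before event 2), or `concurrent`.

Initial: VV[0]=[0, 0, 0]
Initial: VV[1]=[0, 0, 0]
Initial: VV[2]=[0, 0, 0]
Event 1: SEND 0->2: VV[0][0]++ -> VV[0]=[1, 0, 0], msg_vec=[1, 0, 0]; VV[2]=max(VV[2],msg_vec) then VV[2][2]++ -> VV[2]=[1, 0, 1]
Event 2: SEND 0->2: VV[0][0]++ -> VV[0]=[2, 0, 0], msg_vec=[2, 0, 0]; VV[2]=max(VV[2],msg_vec) then VV[2][2]++ -> VV[2]=[2, 0, 2]
Event 3: LOCAL 1: VV[1][1]++ -> VV[1]=[0, 1, 0]
Event 4: LOCAL 2: VV[2][2]++ -> VV[2]=[2, 0, 3]
Event 5: LOCAL 2: VV[2][2]++ -> VV[2]=[2, 0, 4]
Event 2 stamp: [2, 0, 0]
Event 5 stamp: [2, 0, 4]
[2, 0, 0] <= [2, 0, 4]? True
[2, 0, 4] <= [2, 0, 0]? False
Relation: before

Answer: before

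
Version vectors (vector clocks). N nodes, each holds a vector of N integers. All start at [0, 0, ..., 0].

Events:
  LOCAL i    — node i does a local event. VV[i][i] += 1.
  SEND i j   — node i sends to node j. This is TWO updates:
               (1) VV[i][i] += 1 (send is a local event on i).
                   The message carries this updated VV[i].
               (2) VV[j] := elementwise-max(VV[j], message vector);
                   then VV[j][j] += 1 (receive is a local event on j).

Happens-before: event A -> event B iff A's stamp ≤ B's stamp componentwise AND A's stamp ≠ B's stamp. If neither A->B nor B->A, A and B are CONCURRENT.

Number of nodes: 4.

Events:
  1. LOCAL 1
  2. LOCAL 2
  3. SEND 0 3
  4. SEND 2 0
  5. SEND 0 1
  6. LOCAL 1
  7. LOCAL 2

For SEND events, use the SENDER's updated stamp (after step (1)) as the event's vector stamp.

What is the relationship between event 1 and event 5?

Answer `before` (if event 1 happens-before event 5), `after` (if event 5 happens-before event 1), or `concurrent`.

Answer: concurrent

Derivation:
Initial: VV[0]=[0, 0, 0, 0]
Initial: VV[1]=[0, 0, 0, 0]
Initial: VV[2]=[0, 0, 0, 0]
Initial: VV[3]=[0, 0, 0, 0]
Event 1: LOCAL 1: VV[1][1]++ -> VV[1]=[0, 1, 0, 0]
Event 2: LOCAL 2: VV[2][2]++ -> VV[2]=[0, 0, 1, 0]
Event 3: SEND 0->3: VV[0][0]++ -> VV[0]=[1, 0, 0, 0], msg_vec=[1, 0, 0, 0]; VV[3]=max(VV[3],msg_vec) then VV[3][3]++ -> VV[3]=[1, 0, 0, 1]
Event 4: SEND 2->0: VV[2][2]++ -> VV[2]=[0, 0, 2, 0], msg_vec=[0, 0, 2, 0]; VV[0]=max(VV[0],msg_vec) then VV[0][0]++ -> VV[0]=[2, 0, 2, 0]
Event 5: SEND 0->1: VV[0][0]++ -> VV[0]=[3, 0, 2, 0], msg_vec=[3, 0, 2, 0]; VV[1]=max(VV[1],msg_vec) then VV[1][1]++ -> VV[1]=[3, 2, 2, 0]
Event 6: LOCAL 1: VV[1][1]++ -> VV[1]=[3, 3, 2, 0]
Event 7: LOCAL 2: VV[2][2]++ -> VV[2]=[0, 0, 3, 0]
Event 1 stamp: [0, 1, 0, 0]
Event 5 stamp: [3, 0, 2, 0]
[0, 1, 0, 0] <= [3, 0, 2, 0]? False
[3, 0, 2, 0] <= [0, 1, 0, 0]? False
Relation: concurrent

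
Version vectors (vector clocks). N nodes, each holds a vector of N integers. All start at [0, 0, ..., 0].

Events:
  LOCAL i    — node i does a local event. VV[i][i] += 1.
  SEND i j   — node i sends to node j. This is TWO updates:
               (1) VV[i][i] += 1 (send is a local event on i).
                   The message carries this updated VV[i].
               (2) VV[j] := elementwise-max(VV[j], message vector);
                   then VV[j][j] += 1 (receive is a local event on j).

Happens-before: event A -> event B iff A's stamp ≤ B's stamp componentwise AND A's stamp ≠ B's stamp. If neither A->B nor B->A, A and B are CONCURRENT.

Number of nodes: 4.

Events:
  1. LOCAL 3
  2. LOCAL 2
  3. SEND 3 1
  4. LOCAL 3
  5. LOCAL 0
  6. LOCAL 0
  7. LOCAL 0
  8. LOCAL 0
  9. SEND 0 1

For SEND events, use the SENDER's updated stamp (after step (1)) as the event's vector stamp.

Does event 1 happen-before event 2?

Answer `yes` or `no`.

Answer: no

Derivation:
Initial: VV[0]=[0, 0, 0, 0]
Initial: VV[1]=[0, 0, 0, 0]
Initial: VV[2]=[0, 0, 0, 0]
Initial: VV[3]=[0, 0, 0, 0]
Event 1: LOCAL 3: VV[3][3]++ -> VV[3]=[0, 0, 0, 1]
Event 2: LOCAL 2: VV[2][2]++ -> VV[2]=[0, 0, 1, 0]
Event 3: SEND 3->1: VV[3][3]++ -> VV[3]=[0, 0, 0, 2], msg_vec=[0, 0, 0, 2]; VV[1]=max(VV[1],msg_vec) then VV[1][1]++ -> VV[1]=[0, 1, 0, 2]
Event 4: LOCAL 3: VV[3][3]++ -> VV[3]=[0, 0, 0, 3]
Event 5: LOCAL 0: VV[0][0]++ -> VV[0]=[1, 0, 0, 0]
Event 6: LOCAL 0: VV[0][0]++ -> VV[0]=[2, 0, 0, 0]
Event 7: LOCAL 0: VV[0][0]++ -> VV[0]=[3, 0, 0, 0]
Event 8: LOCAL 0: VV[0][0]++ -> VV[0]=[4, 0, 0, 0]
Event 9: SEND 0->1: VV[0][0]++ -> VV[0]=[5, 0, 0, 0], msg_vec=[5, 0, 0, 0]; VV[1]=max(VV[1],msg_vec) then VV[1][1]++ -> VV[1]=[5, 2, 0, 2]
Event 1 stamp: [0, 0, 0, 1]
Event 2 stamp: [0, 0, 1, 0]
[0, 0, 0, 1] <= [0, 0, 1, 0]? False. Equal? False. Happens-before: False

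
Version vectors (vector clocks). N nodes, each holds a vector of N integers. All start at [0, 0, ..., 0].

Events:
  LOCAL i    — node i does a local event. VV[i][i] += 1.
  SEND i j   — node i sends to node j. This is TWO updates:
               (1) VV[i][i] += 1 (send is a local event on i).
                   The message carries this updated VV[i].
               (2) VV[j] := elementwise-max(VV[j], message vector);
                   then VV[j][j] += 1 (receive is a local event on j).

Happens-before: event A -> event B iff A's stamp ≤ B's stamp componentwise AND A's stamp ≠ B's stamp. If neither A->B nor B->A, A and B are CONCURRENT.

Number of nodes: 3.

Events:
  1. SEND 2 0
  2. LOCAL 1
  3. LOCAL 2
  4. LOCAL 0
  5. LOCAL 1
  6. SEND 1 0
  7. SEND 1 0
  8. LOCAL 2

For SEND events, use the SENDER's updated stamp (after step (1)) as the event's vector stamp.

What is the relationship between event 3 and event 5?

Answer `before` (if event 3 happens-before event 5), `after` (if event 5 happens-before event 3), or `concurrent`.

Answer: concurrent

Derivation:
Initial: VV[0]=[0, 0, 0]
Initial: VV[1]=[0, 0, 0]
Initial: VV[2]=[0, 0, 0]
Event 1: SEND 2->0: VV[2][2]++ -> VV[2]=[0, 0, 1], msg_vec=[0, 0, 1]; VV[0]=max(VV[0],msg_vec) then VV[0][0]++ -> VV[0]=[1, 0, 1]
Event 2: LOCAL 1: VV[1][1]++ -> VV[1]=[0, 1, 0]
Event 3: LOCAL 2: VV[2][2]++ -> VV[2]=[0, 0, 2]
Event 4: LOCAL 0: VV[0][0]++ -> VV[0]=[2, 0, 1]
Event 5: LOCAL 1: VV[1][1]++ -> VV[1]=[0, 2, 0]
Event 6: SEND 1->0: VV[1][1]++ -> VV[1]=[0, 3, 0], msg_vec=[0, 3, 0]; VV[0]=max(VV[0],msg_vec) then VV[0][0]++ -> VV[0]=[3, 3, 1]
Event 7: SEND 1->0: VV[1][1]++ -> VV[1]=[0, 4, 0], msg_vec=[0, 4, 0]; VV[0]=max(VV[0],msg_vec) then VV[0][0]++ -> VV[0]=[4, 4, 1]
Event 8: LOCAL 2: VV[2][2]++ -> VV[2]=[0, 0, 3]
Event 3 stamp: [0, 0, 2]
Event 5 stamp: [0, 2, 0]
[0, 0, 2] <= [0, 2, 0]? False
[0, 2, 0] <= [0, 0, 2]? False
Relation: concurrent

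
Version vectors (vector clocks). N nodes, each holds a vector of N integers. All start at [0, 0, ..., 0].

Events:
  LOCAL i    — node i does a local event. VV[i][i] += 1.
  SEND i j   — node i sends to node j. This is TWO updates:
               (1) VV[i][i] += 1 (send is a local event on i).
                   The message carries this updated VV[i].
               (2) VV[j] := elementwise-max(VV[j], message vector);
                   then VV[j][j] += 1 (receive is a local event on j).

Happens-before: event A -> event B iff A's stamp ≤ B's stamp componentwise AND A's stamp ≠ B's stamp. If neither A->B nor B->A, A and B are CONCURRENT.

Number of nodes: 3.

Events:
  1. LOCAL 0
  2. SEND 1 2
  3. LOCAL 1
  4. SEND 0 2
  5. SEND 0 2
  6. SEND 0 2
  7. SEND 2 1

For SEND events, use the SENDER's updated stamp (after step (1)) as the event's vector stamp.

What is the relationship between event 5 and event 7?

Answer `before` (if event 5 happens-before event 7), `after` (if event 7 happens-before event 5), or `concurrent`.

Initial: VV[0]=[0, 0, 0]
Initial: VV[1]=[0, 0, 0]
Initial: VV[2]=[0, 0, 0]
Event 1: LOCAL 0: VV[0][0]++ -> VV[0]=[1, 0, 0]
Event 2: SEND 1->2: VV[1][1]++ -> VV[1]=[0, 1, 0], msg_vec=[0, 1, 0]; VV[2]=max(VV[2],msg_vec) then VV[2][2]++ -> VV[2]=[0, 1, 1]
Event 3: LOCAL 1: VV[1][1]++ -> VV[1]=[0, 2, 0]
Event 4: SEND 0->2: VV[0][0]++ -> VV[0]=[2, 0, 0], msg_vec=[2, 0, 0]; VV[2]=max(VV[2],msg_vec) then VV[2][2]++ -> VV[2]=[2, 1, 2]
Event 5: SEND 0->2: VV[0][0]++ -> VV[0]=[3, 0, 0], msg_vec=[3, 0, 0]; VV[2]=max(VV[2],msg_vec) then VV[2][2]++ -> VV[2]=[3, 1, 3]
Event 6: SEND 0->2: VV[0][0]++ -> VV[0]=[4, 0, 0], msg_vec=[4, 0, 0]; VV[2]=max(VV[2],msg_vec) then VV[2][2]++ -> VV[2]=[4, 1, 4]
Event 7: SEND 2->1: VV[2][2]++ -> VV[2]=[4, 1, 5], msg_vec=[4, 1, 5]; VV[1]=max(VV[1],msg_vec) then VV[1][1]++ -> VV[1]=[4, 3, 5]
Event 5 stamp: [3, 0, 0]
Event 7 stamp: [4, 1, 5]
[3, 0, 0] <= [4, 1, 5]? True
[4, 1, 5] <= [3, 0, 0]? False
Relation: before

Answer: before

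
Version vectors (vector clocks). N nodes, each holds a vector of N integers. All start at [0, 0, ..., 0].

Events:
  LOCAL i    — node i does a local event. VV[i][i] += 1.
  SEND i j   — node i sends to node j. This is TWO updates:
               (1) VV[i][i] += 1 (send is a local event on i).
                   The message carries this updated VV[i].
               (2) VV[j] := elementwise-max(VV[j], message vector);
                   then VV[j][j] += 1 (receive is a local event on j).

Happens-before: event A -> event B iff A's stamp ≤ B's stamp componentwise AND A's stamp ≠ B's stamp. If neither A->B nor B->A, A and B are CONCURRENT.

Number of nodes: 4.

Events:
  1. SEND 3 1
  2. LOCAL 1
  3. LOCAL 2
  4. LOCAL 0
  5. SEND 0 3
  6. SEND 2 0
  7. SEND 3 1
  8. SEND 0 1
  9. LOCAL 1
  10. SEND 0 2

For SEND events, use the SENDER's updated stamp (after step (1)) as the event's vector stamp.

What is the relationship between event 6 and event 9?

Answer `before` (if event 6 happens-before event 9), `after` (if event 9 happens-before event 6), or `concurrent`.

Answer: before

Derivation:
Initial: VV[0]=[0, 0, 0, 0]
Initial: VV[1]=[0, 0, 0, 0]
Initial: VV[2]=[0, 0, 0, 0]
Initial: VV[3]=[0, 0, 0, 0]
Event 1: SEND 3->1: VV[3][3]++ -> VV[3]=[0, 0, 0, 1], msg_vec=[0, 0, 0, 1]; VV[1]=max(VV[1],msg_vec) then VV[1][1]++ -> VV[1]=[0, 1, 0, 1]
Event 2: LOCAL 1: VV[1][1]++ -> VV[1]=[0, 2, 0, 1]
Event 3: LOCAL 2: VV[2][2]++ -> VV[2]=[0, 0, 1, 0]
Event 4: LOCAL 0: VV[0][0]++ -> VV[0]=[1, 0, 0, 0]
Event 5: SEND 0->3: VV[0][0]++ -> VV[0]=[2, 0, 0, 0], msg_vec=[2, 0, 0, 0]; VV[3]=max(VV[3],msg_vec) then VV[3][3]++ -> VV[3]=[2, 0, 0, 2]
Event 6: SEND 2->0: VV[2][2]++ -> VV[2]=[0, 0, 2, 0], msg_vec=[0, 0, 2, 0]; VV[0]=max(VV[0],msg_vec) then VV[0][0]++ -> VV[0]=[3, 0, 2, 0]
Event 7: SEND 3->1: VV[3][3]++ -> VV[3]=[2, 0, 0, 3], msg_vec=[2, 0, 0, 3]; VV[1]=max(VV[1],msg_vec) then VV[1][1]++ -> VV[1]=[2, 3, 0, 3]
Event 8: SEND 0->1: VV[0][0]++ -> VV[0]=[4, 0, 2, 0], msg_vec=[4, 0, 2, 0]; VV[1]=max(VV[1],msg_vec) then VV[1][1]++ -> VV[1]=[4, 4, 2, 3]
Event 9: LOCAL 1: VV[1][1]++ -> VV[1]=[4, 5, 2, 3]
Event 10: SEND 0->2: VV[0][0]++ -> VV[0]=[5, 0, 2, 0], msg_vec=[5, 0, 2, 0]; VV[2]=max(VV[2],msg_vec) then VV[2][2]++ -> VV[2]=[5, 0, 3, 0]
Event 6 stamp: [0, 0, 2, 0]
Event 9 stamp: [4, 5, 2, 3]
[0, 0, 2, 0] <= [4, 5, 2, 3]? True
[4, 5, 2, 3] <= [0, 0, 2, 0]? False
Relation: before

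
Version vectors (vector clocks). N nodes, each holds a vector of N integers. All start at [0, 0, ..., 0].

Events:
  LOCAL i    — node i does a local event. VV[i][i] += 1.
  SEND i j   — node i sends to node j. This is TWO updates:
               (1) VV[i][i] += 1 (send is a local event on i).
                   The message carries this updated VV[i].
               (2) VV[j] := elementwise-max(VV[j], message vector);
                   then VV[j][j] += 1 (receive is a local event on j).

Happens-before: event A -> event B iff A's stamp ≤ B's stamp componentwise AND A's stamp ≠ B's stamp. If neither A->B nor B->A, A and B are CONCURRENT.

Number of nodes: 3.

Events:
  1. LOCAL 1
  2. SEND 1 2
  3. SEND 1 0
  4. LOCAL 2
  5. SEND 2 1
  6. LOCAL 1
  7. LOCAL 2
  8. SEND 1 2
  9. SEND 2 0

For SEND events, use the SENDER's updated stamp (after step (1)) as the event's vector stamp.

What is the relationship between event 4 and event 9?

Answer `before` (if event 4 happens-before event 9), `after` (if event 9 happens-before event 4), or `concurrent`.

Answer: before

Derivation:
Initial: VV[0]=[0, 0, 0]
Initial: VV[1]=[0, 0, 0]
Initial: VV[2]=[0, 0, 0]
Event 1: LOCAL 1: VV[1][1]++ -> VV[1]=[0, 1, 0]
Event 2: SEND 1->2: VV[1][1]++ -> VV[1]=[0, 2, 0], msg_vec=[0, 2, 0]; VV[2]=max(VV[2],msg_vec) then VV[2][2]++ -> VV[2]=[0, 2, 1]
Event 3: SEND 1->0: VV[1][1]++ -> VV[1]=[0, 3, 0], msg_vec=[0, 3, 0]; VV[0]=max(VV[0],msg_vec) then VV[0][0]++ -> VV[0]=[1, 3, 0]
Event 4: LOCAL 2: VV[2][2]++ -> VV[2]=[0, 2, 2]
Event 5: SEND 2->1: VV[2][2]++ -> VV[2]=[0, 2, 3], msg_vec=[0, 2, 3]; VV[1]=max(VV[1],msg_vec) then VV[1][1]++ -> VV[1]=[0, 4, 3]
Event 6: LOCAL 1: VV[1][1]++ -> VV[1]=[0, 5, 3]
Event 7: LOCAL 2: VV[2][2]++ -> VV[2]=[0, 2, 4]
Event 8: SEND 1->2: VV[1][1]++ -> VV[1]=[0, 6, 3], msg_vec=[0, 6, 3]; VV[2]=max(VV[2],msg_vec) then VV[2][2]++ -> VV[2]=[0, 6, 5]
Event 9: SEND 2->0: VV[2][2]++ -> VV[2]=[0, 6, 6], msg_vec=[0, 6, 6]; VV[0]=max(VV[0],msg_vec) then VV[0][0]++ -> VV[0]=[2, 6, 6]
Event 4 stamp: [0, 2, 2]
Event 9 stamp: [0, 6, 6]
[0, 2, 2] <= [0, 6, 6]? True
[0, 6, 6] <= [0, 2, 2]? False
Relation: before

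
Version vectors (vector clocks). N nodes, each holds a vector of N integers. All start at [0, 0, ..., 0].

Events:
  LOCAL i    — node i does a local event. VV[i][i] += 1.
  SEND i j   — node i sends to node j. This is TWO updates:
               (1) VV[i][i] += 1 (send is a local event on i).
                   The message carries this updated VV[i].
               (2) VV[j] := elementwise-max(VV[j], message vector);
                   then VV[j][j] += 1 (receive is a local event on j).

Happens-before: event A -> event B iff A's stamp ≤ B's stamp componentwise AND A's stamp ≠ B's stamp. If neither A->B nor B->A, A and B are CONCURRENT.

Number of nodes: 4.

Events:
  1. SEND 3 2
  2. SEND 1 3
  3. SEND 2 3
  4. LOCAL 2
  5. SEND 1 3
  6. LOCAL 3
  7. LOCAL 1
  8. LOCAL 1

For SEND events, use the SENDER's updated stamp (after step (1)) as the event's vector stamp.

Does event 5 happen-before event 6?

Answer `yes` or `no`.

Answer: yes

Derivation:
Initial: VV[0]=[0, 0, 0, 0]
Initial: VV[1]=[0, 0, 0, 0]
Initial: VV[2]=[0, 0, 0, 0]
Initial: VV[3]=[0, 0, 0, 0]
Event 1: SEND 3->2: VV[3][3]++ -> VV[3]=[0, 0, 0, 1], msg_vec=[0, 0, 0, 1]; VV[2]=max(VV[2],msg_vec) then VV[2][2]++ -> VV[2]=[0, 0, 1, 1]
Event 2: SEND 1->3: VV[1][1]++ -> VV[1]=[0, 1, 0, 0], msg_vec=[0, 1, 0, 0]; VV[3]=max(VV[3],msg_vec) then VV[3][3]++ -> VV[3]=[0, 1, 0, 2]
Event 3: SEND 2->3: VV[2][2]++ -> VV[2]=[0, 0, 2, 1], msg_vec=[0, 0, 2, 1]; VV[3]=max(VV[3],msg_vec) then VV[3][3]++ -> VV[3]=[0, 1, 2, 3]
Event 4: LOCAL 2: VV[2][2]++ -> VV[2]=[0, 0, 3, 1]
Event 5: SEND 1->3: VV[1][1]++ -> VV[1]=[0, 2, 0, 0], msg_vec=[0, 2, 0, 0]; VV[3]=max(VV[3],msg_vec) then VV[3][3]++ -> VV[3]=[0, 2, 2, 4]
Event 6: LOCAL 3: VV[3][3]++ -> VV[3]=[0, 2, 2, 5]
Event 7: LOCAL 1: VV[1][1]++ -> VV[1]=[0, 3, 0, 0]
Event 8: LOCAL 1: VV[1][1]++ -> VV[1]=[0, 4, 0, 0]
Event 5 stamp: [0, 2, 0, 0]
Event 6 stamp: [0, 2, 2, 5]
[0, 2, 0, 0] <= [0, 2, 2, 5]? True. Equal? False. Happens-before: True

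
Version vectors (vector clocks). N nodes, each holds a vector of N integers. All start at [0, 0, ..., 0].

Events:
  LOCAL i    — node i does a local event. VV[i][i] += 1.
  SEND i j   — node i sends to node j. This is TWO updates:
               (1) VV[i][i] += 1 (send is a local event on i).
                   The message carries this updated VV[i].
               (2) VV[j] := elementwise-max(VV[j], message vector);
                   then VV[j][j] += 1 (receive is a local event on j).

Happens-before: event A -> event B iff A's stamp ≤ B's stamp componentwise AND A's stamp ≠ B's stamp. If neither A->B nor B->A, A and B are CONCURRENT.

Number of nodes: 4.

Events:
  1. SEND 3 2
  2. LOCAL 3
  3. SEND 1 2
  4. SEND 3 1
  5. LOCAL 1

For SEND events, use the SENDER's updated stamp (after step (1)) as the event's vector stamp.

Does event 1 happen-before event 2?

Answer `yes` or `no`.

Answer: yes

Derivation:
Initial: VV[0]=[0, 0, 0, 0]
Initial: VV[1]=[0, 0, 0, 0]
Initial: VV[2]=[0, 0, 0, 0]
Initial: VV[3]=[0, 0, 0, 0]
Event 1: SEND 3->2: VV[3][3]++ -> VV[3]=[0, 0, 0, 1], msg_vec=[0, 0, 0, 1]; VV[2]=max(VV[2],msg_vec) then VV[2][2]++ -> VV[2]=[0, 0, 1, 1]
Event 2: LOCAL 3: VV[3][3]++ -> VV[3]=[0, 0, 0, 2]
Event 3: SEND 1->2: VV[1][1]++ -> VV[1]=[0, 1, 0, 0], msg_vec=[0, 1, 0, 0]; VV[2]=max(VV[2],msg_vec) then VV[2][2]++ -> VV[2]=[0, 1, 2, 1]
Event 4: SEND 3->1: VV[3][3]++ -> VV[3]=[0, 0, 0, 3], msg_vec=[0, 0, 0, 3]; VV[1]=max(VV[1],msg_vec) then VV[1][1]++ -> VV[1]=[0, 2, 0, 3]
Event 5: LOCAL 1: VV[1][1]++ -> VV[1]=[0, 3, 0, 3]
Event 1 stamp: [0, 0, 0, 1]
Event 2 stamp: [0, 0, 0, 2]
[0, 0, 0, 1] <= [0, 0, 0, 2]? True. Equal? False. Happens-before: True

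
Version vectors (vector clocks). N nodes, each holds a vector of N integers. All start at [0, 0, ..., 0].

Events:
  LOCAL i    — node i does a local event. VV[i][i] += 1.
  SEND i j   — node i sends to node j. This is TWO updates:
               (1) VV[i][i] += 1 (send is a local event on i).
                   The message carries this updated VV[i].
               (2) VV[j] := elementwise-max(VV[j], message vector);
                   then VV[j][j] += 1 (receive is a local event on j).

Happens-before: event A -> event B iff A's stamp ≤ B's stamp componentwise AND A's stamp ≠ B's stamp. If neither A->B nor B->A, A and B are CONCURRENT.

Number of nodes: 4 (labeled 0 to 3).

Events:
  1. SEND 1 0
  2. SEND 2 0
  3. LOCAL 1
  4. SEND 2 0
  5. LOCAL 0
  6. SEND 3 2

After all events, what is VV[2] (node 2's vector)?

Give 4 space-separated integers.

Initial: VV[0]=[0, 0, 0, 0]
Initial: VV[1]=[0, 0, 0, 0]
Initial: VV[2]=[0, 0, 0, 0]
Initial: VV[3]=[0, 0, 0, 0]
Event 1: SEND 1->0: VV[1][1]++ -> VV[1]=[0, 1, 0, 0], msg_vec=[0, 1, 0, 0]; VV[0]=max(VV[0],msg_vec) then VV[0][0]++ -> VV[0]=[1, 1, 0, 0]
Event 2: SEND 2->0: VV[2][2]++ -> VV[2]=[0, 0, 1, 0], msg_vec=[0, 0, 1, 0]; VV[0]=max(VV[0],msg_vec) then VV[0][0]++ -> VV[0]=[2, 1, 1, 0]
Event 3: LOCAL 1: VV[1][1]++ -> VV[1]=[0, 2, 0, 0]
Event 4: SEND 2->0: VV[2][2]++ -> VV[2]=[0, 0, 2, 0], msg_vec=[0, 0, 2, 0]; VV[0]=max(VV[0],msg_vec) then VV[0][0]++ -> VV[0]=[3, 1, 2, 0]
Event 5: LOCAL 0: VV[0][0]++ -> VV[0]=[4, 1, 2, 0]
Event 6: SEND 3->2: VV[3][3]++ -> VV[3]=[0, 0, 0, 1], msg_vec=[0, 0, 0, 1]; VV[2]=max(VV[2],msg_vec) then VV[2][2]++ -> VV[2]=[0, 0, 3, 1]
Final vectors: VV[0]=[4, 1, 2, 0]; VV[1]=[0, 2, 0, 0]; VV[2]=[0, 0, 3, 1]; VV[3]=[0, 0, 0, 1]

Answer: 0 0 3 1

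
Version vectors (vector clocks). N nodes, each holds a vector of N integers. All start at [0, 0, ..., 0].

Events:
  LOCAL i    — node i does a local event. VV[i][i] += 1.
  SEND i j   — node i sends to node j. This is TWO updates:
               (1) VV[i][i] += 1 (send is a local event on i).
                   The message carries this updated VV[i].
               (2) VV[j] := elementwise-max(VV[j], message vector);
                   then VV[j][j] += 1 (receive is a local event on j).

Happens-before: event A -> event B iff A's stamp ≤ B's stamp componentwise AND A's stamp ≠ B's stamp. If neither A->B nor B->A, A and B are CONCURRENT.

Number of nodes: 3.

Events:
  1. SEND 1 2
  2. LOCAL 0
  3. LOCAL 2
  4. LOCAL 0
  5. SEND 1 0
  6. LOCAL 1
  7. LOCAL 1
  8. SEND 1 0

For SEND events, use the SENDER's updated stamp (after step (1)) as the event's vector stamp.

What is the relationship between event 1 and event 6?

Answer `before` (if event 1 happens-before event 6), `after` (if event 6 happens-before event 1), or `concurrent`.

Initial: VV[0]=[0, 0, 0]
Initial: VV[1]=[0, 0, 0]
Initial: VV[2]=[0, 0, 0]
Event 1: SEND 1->2: VV[1][1]++ -> VV[1]=[0, 1, 0], msg_vec=[0, 1, 0]; VV[2]=max(VV[2],msg_vec) then VV[2][2]++ -> VV[2]=[0, 1, 1]
Event 2: LOCAL 0: VV[0][0]++ -> VV[0]=[1, 0, 0]
Event 3: LOCAL 2: VV[2][2]++ -> VV[2]=[0, 1, 2]
Event 4: LOCAL 0: VV[0][0]++ -> VV[0]=[2, 0, 0]
Event 5: SEND 1->0: VV[1][1]++ -> VV[1]=[0, 2, 0], msg_vec=[0, 2, 0]; VV[0]=max(VV[0],msg_vec) then VV[0][0]++ -> VV[0]=[3, 2, 0]
Event 6: LOCAL 1: VV[1][1]++ -> VV[1]=[0, 3, 0]
Event 7: LOCAL 1: VV[1][1]++ -> VV[1]=[0, 4, 0]
Event 8: SEND 1->0: VV[1][1]++ -> VV[1]=[0, 5, 0], msg_vec=[0, 5, 0]; VV[0]=max(VV[0],msg_vec) then VV[0][0]++ -> VV[0]=[4, 5, 0]
Event 1 stamp: [0, 1, 0]
Event 6 stamp: [0, 3, 0]
[0, 1, 0] <= [0, 3, 0]? True
[0, 3, 0] <= [0, 1, 0]? False
Relation: before

Answer: before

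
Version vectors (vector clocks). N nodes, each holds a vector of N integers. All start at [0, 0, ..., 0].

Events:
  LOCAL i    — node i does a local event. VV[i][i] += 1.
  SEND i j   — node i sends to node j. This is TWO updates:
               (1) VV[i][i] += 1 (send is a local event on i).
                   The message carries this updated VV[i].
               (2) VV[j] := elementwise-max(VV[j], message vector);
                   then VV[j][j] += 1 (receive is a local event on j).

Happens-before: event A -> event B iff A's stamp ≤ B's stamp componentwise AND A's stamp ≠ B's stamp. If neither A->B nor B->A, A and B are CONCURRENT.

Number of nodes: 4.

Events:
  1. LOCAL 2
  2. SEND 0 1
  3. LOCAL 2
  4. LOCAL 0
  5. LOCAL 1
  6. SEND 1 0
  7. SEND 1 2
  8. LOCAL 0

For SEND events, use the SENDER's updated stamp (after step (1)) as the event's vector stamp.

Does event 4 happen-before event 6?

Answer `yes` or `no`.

Initial: VV[0]=[0, 0, 0, 0]
Initial: VV[1]=[0, 0, 0, 0]
Initial: VV[2]=[0, 0, 0, 0]
Initial: VV[3]=[0, 0, 0, 0]
Event 1: LOCAL 2: VV[2][2]++ -> VV[2]=[0, 0, 1, 0]
Event 2: SEND 0->1: VV[0][0]++ -> VV[0]=[1, 0, 0, 0], msg_vec=[1, 0, 0, 0]; VV[1]=max(VV[1],msg_vec) then VV[1][1]++ -> VV[1]=[1, 1, 0, 0]
Event 3: LOCAL 2: VV[2][2]++ -> VV[2]=[0, 0, 2, 0]
Event 4: LOCAL 0: VV[0][0]++ -> VV[0]=[2, 0, 0, 0]
Event 5: LOCAL 1: VV[1][1]++ -> VV[1]=[1, 2, 0, 0]
Event 6: SEND 1->0: VV[1][1]++ -> VV[1]=[1, 3, 0, 0], msg_vec=[1, 3, 0, 0]; VV[0]=max(VV[0],msg_vec) then VV[0][0]++ -> VV[0]=[3, 3, 0, 0]
Event 7: SEND 1->2: VV[1][1]++ -> VV[1]=[1, 4, 0, 0], msg_vec=[1, 4, 0, 0]; VV[2]=max(VV[2],msg_vec) then VV[2][2]++ -> VV[2]=[1, 4, 3, 0]
Event 8: LOCAL 0: VV[0][0]++ -> VV[0]=[4, 3, 0, 0]
Event 4 stamp: [2, 0, 0, 0]
Event 6 stamp: [1, 3, 0, 0]
[2, 0, 0, 0] <= [1, 3, 0, 0]? False. Equal? False. Happens-before: False

Answer: no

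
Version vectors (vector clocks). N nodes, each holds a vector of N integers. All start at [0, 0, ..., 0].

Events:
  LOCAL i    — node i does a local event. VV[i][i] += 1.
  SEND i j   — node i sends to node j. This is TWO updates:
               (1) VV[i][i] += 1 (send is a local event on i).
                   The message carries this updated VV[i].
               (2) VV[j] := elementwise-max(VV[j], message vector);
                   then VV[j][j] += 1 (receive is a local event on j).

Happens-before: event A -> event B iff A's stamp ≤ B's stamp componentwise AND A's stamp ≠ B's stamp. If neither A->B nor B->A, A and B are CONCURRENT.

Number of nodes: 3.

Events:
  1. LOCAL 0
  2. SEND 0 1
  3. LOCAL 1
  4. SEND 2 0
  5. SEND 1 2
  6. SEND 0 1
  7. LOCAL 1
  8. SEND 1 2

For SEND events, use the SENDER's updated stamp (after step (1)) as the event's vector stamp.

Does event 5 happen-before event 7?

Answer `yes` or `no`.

Initial: VV[0]=[0, 0, 0]
Initial: VV[1]=[0, 0, 0]
Initial: VV[2]=[0, 0, 0]
Event 1: LOCAL 0: VV[0][0]++ -> VV[0]=[1, 0, 0]
Event 2: SEND 0->1: VV[0][0]++ -> VV[0]=[2, 0, 0], msg_vec=[2, 0, 0]; VV[1]=max(VV[1],msg_vec) then VV[1][1]++ -> VV[1]=[2, 1, 0]
Event 3: LOCAL 1: VV[1][1]++ -> VV[1]=[2, 2, 0]
Event 4: SEND 2->0: VV[2][2]++ -> VV[2]=[0, 0, 1], msg_vec=[0, 0, 1]; VV[0]=max(VV[0],msg_vec) then VV[0][0]++ -> VV[0]=[3, 0, 1]
Event 5: SEND 1->2: VV[1][1]++ -> VV[1]=[2, 3, 0], msg_vec=[2, 3, 0]; VV[2]=max(VV[2],msg_vec) then VV[2][2]++ -> VV[2]=[2, 3, 2]
Event 6: SEND 0->1: VV[0][0]++ -> VV[0]=[4, 0, 1], msg_vec=[4, 0, 1]; VV[1]=max(VV[1],msg_vec) then VV[1][1]++ -> VV[1]=[4, 4, 1]
Event 7: LOCAL 1: VV[1][1]++ -> VV[1]=[4, 5, 1]
Event 8: SEND 1->2: VV[1][1]++ -> VV[1]=[4, 6, 1], msg_vec=[4, 6, 1]; VV[2]=max(VV[2],msg_vec) then VV[2][2]++ -> VV[2]=[4, 6, 3]
Event 5 stamp: [2, 3, 0]
Event 7 stamp: [4, 5, 1]
[2, 3, 0] <= [4, 5, 1]? True. Equal? False. Happens-before: True

Answer: yes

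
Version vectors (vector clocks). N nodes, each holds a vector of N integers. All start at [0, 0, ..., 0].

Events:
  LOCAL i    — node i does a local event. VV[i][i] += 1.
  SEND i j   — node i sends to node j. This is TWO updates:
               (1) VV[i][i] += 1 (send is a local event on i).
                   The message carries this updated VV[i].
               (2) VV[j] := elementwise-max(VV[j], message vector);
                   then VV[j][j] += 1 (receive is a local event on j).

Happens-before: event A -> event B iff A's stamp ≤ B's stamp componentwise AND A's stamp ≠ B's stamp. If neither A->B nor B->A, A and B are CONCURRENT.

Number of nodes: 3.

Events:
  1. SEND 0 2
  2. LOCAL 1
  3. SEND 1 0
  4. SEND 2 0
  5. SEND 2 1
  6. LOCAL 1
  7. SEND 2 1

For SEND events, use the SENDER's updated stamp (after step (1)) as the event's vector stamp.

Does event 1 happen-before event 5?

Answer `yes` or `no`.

Answer: yes

Derivation:
Initial: VV[0]=[0, 0, 0]
Initial: VV[1]=[0, 0, 0]
Initial: VV[2]=[0, 0, 0]
Event 1: SEND 0->2: VV[0][0]++ -> VV[0]=[1, 0, 0], msg_vec=[1, 0, 0]; VV[2]=max(VV[2],msg_vec) then VV[2][2]++ -> VV[2]=[1, 0, 1]
Event 2: LOCAL 1: VV[1][1]++ -> VV[1]=[0, 1, 0]
Event 3: SEND 1->0: VV[1][1]++ -> VV[1]=[0, 2, 0], msg_vec=[0, 2, 0]; VV[0]=max(VV[0],msg_vec) then VV[0][0]++ -> VV[0]=[2, 2, 0]
Event 4: SEND 2->0: VV[2][2]++ -> VV[2]=[1, 0, 2], msg_vec=[1, 0, 2]; VV[0]=max(VV[0],msg_vec) then VV[0][0]++ -> VV[0]=[3, 2, 2]
Event 5: SEND 2->1: VV[2][2]++ -> VV[2]=[1, 0, 3], msg_vec=[1, 0, 3]; VV[1]=max(VV[1],msg_vec) then VV[1][1]++ -> VV[1]=[1, 3, 3]
Event 6: LOCAL 1: VV[1][1]++ -> VV[1]=[1, 4, 3]
Event 7: SEND 2->1: VV[2][2]++ -> VV[2]=[1, 0, 4], msg_vec=[1, 0, 4]; VV[1]=max(VV[1],msg_vec) then VV[1][1]++ -> VV[1]=[1, 5, 4]
Event 1 stamp: [1, 0, 0]
Event 5 stamp: [1, 0, 3]
[1, 0, 0] <= [1, 0, 3]? True. Equal? False. Happens-before: True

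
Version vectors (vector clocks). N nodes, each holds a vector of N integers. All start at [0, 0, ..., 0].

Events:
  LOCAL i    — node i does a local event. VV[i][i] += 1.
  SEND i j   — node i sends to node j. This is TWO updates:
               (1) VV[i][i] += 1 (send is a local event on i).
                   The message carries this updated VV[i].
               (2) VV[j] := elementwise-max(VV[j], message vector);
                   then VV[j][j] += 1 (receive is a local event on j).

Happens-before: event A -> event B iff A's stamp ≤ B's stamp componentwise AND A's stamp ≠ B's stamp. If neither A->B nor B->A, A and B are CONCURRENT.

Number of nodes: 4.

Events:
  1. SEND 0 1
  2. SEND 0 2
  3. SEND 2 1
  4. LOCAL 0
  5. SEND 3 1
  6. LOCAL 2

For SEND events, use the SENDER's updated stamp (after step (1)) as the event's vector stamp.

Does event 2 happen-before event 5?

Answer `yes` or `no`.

Initial: VV[0]=[0, 0, 0, 0]
Initial: VV[1]=[0, 0, 0, 0]
Initial: VV[2]=[0, 0, 0, 0]
Initial: VV[3]=[0, 0, 0, 0]
Event 1: SEND 0->1: VV[0][0]++ -> VV[0]=[1, 0, 0, 0], msg_vec=[1, 0, 0, 0]; VV[1]=max(VV[1],msg_vec) then VV[1][1]++ -> VV[1]=[1, 1, 0, 0]
Event 2: SEND 0->2: VV[0][0]++ -> VV[0]=[2, 0, 0, 0], msg_vec=[2, 0, 0, 0]; VV[2]=max(VV[2],msg_vec) then VV[2][2]++ -> VV[2]=[2, 0, 1, 0]
Event 3: SEND 2->1: VV[2][2]++ -> VV[2]=[2, 0, 2, 0], msg_vec=[2, 0, 2, 0]; VV[1]=max(VV[1],msg_vec) then VV[1][1]++ -> VV[1]=[2, 2, 2, 0]
Event 4: LOCAL 0: VV[0][0]++ -> VV[0]=[3, 0, 0, 0]
Event 5: SEND 3->1: VV[3][3]++ -> VV[3]=[0, 0, 0, 1], msg_vec=[0, 0, 0, 1]; VV[1]=max(VV[1],msg_vec) then VV[1][1]++ -> VV[1]=[2, 3, 2, 1]
Event 6: LOCAL 2: VV[2][2]++ -> VV[2]=[2, 0, 3, 0]
Event 2 stamp: [2, 0, 0, 0]
Event 5 stamp: [0, 0, 0, 1]
[2, 0, 0, 0] <= [0, 0, 0, 1]? False. Equal? False. Happens-before: False

Answer: no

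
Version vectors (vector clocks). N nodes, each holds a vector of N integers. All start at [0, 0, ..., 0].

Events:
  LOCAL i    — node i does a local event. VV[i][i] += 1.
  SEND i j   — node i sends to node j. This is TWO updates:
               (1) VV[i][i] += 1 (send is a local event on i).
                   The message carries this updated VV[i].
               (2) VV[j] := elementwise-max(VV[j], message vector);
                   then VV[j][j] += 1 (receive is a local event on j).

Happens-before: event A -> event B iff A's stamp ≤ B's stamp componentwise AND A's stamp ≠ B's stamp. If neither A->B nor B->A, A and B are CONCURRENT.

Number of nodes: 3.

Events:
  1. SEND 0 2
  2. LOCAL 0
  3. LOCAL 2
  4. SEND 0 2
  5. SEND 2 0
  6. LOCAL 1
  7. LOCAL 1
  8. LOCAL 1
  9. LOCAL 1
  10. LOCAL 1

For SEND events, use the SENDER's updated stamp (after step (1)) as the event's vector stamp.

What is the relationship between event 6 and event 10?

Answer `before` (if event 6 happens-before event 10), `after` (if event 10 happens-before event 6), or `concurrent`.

Initial: VV[0]=[0, 0, 0]
Initial: VV[1]=[0, 0, 0]
Initial: VV[2]=[0, 0, 0]
Event 1: SEND 0->2: VV[0][0]++ -> VV[0]=[1, 0, 0], msg_vec=[1, 0, 0]; VV[2]=max(VV[2],msg_vec) then VV[2][2]++ -> VV[2]=[1, 0, 1]
Event 2: LOCAL 0: VV[0][0]++ -> VV[0]=[2, 0, 0]
Event 3: LOCAL 2: VV[2][2]++ -> VV[2]=[1, 0, 2]
Event 4: SEND 0->2: VV[0][0]++ -> VV[0]=[3, 0, 0], msg_vec=[3, 0, 0]; VV[2]=max(VV[2],msg_vec) then VV[2][2]++ -> VV[2]=[3, 0, 3]
Event 5: SEND 2->0: VV[2][2]++ -> VV[2]=[3, 0, 4], msg_vec=[3, 0, 4]; VV[0]=max(VV[0],msg_vec) then VV[0][0]++ -> VV[0]=[4, 0, 4]
Event 6: LOCAL 1: VV[1][1]++ -> VV[1]=[0, 1, 0]
Event 7: LOCAL 1: VV[1][1]++ -> VV[1]=[0, 2, 0]
Event 8: LOCAL 1: VV[1][1]++ -> VV[1]=[0, 3, 0]
Event 9: LOCAL 1: VV[1][1]++ -> VV[1]=[0, 4, 0]
Event 10: LOCAL 1: VV[1][1]++ -> VV[1]=[0, 5, 0]
Event 6 stamp: [0, 1, 0]
Event 10 stamp: [0, 5, 0]
[0, 1, 0] <= [0, 5, 0]? True
[0, 5, 0] <= [0, 1, 0]? False
Relation: before

Answer: before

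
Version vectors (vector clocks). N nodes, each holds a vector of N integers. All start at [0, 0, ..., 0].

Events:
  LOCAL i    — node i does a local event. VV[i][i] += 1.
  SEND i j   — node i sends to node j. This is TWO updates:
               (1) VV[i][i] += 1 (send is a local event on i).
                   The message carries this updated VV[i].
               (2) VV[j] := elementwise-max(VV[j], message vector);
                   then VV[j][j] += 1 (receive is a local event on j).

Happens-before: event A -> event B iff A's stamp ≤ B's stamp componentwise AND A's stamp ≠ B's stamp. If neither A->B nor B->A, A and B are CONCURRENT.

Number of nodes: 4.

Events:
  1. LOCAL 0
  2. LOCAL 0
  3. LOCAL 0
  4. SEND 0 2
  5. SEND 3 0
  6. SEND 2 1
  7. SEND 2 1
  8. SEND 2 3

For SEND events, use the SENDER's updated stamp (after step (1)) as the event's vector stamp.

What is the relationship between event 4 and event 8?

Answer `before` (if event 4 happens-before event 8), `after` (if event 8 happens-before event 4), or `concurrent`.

Answer: before

Derivation:
Initial: VV[0]=[0, 0, 0, 0]
Initial: VV[1]=[0, 0, 0, 0]
Initial: VV[2]=[0, 0, 0, 0]
Initial: VV[3]=[0, 0, 0, 0]
Event 1: LOCAL 0: VV[0][0]++ -> VV[0]=[1, 0, 0, 0]
Event 2: LOCAL 0: VV[0][0]++ -> VV[0]=[2, 0, 0, 0]
Event 3: LOCAL 0: VV[0][0]++ -> VV[0]=[3, 0, 0, 0]
Event 4: SEND 0->2: VV[0][0]++ -> VV[0]=[4, 0, 0, 0], msg_vec=[4, 0, 0, 0]; VV[2]=max(VV[2],msg_vec) then VV[2][2]++ -> VV[2]=[4, 0, 1, 0]
Event 5: SEND 3->0: VV[3][3]++ -> VV[3]=[0, 0, 0, 1], msg_vec=[0, 0, 0, 1]; VV[0]=max(VV[0],msg_vec) then VV[0][0]++ -> VV[0]=[5, 0, 0, 1]
Event 6: SEND 2->1: VV[2][2]++ -> VV[2]=[4, 0, 2, 0], msg_vec=[4, 0, 2, 0]; VV[1]=max(VV[1],msg_vec) then VV[1][1]++ -> VV[1]=[4, 1, 2, 0]
Event 7: SEND 2->1: VV[2][2]++ -> VV[2]=[4, 0, 3, 0], msg_vec=[4, 0, 3, 0]; VV[1]=max(VV[1],msg_vec) then VV[1][1]++ -> VV[1]=[4, 2, 3, 0]
Event 8: SEND 2->3: VV[2][2]++ -> VV[2]=[4, 0, 4, 0], msg_vec=[4, 0, 4, 0]; VV[3]=max(VV[3],msg_vec) then VV[3][3]++ -> VV[3]=[4, 0, 4, 2]
Event 4 stamp: [4, 0, 0, 0]
Event 8 stamp: [4, 0, 4, 0]
[4, 0, 0, 0] <= [4, 0, 4, 0]? True
[4, 0, 4, 0] <= [4, 0, 0, 0]? False
Relation: before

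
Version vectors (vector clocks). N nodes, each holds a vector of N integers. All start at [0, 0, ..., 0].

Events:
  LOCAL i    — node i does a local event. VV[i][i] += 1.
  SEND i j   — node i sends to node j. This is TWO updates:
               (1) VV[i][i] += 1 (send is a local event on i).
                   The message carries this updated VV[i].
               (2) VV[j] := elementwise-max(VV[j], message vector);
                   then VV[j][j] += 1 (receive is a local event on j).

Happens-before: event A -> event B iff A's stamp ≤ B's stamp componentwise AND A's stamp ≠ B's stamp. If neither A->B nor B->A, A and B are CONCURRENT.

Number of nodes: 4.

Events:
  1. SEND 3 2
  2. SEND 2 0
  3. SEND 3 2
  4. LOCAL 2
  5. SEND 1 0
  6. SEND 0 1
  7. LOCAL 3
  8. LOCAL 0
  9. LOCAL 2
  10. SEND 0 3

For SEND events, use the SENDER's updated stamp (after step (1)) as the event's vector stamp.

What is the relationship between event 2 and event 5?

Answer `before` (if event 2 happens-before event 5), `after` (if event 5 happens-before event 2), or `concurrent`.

Initial: VV[0]=[0, 0, 0, 0]
Initial: VV[1]=[0, 0, 0, 0]
Initial: VV[2]=[0, 0, 0, 0]
Initial: VV[3]=[0, 0, 0, 0]
Event 1: SEND 3->2: VV[3][3]++ -> VV[3]=[0, 0, 0, 1], msg_vec=[0, 0, 0, 1]; VV[2]=max(VV[2],msg_vec) then VV[2][2]++ -> VV[2]=[0, 0, 1, 1]
Event 2: SEND 2->0: VV[2][2]++ -> VV[2]=[0, 0, 2, 1], msg_vec=[0, 0, 2, 1]; VV[0]=max(VV[0],msg_vec) then VV[0][0]++ -> VV[0]=[1, 0, 2, 1]
Event 3: SEND 3->2: VV[3][3]++ -> VV[3]=[0, 0, 0, 2], msg_vec=[0, 0, 0, 2]; VV[2]=max(VV[2],msg_vec) then VV[2][2]++ -> VV[2]=[0, 0, 3, 2]
Event 4: LOCAL 2: VV[2][2]++ -> VV[2]=[0, 0, 4, 2]
Event 5: SEND 1->0: VV[1][1]++ -> VV[1]=[0, 1, 0, 0], msg_vec=[0, 1, 0, 0]; VV[0]=max(VV[0],msg_vec) then VV[0][0]++ -> VV[0]=[2, 1, 2, 1]
Event 6: SEND 0->1: VV[0][0]++ -> VV[0]=[3, 1, 2, 1], msg_vec=[3, 1, 2, 1]; VV[1]=max(VV[1],msg_vec) then VV[1][1]++ -> VV[1]=[3, 2, 2, 1]
Event 7: LOCAL 3: VV[3][3]++ -> VV[3]=[0, 0, 0, 3]
Event 8: LOCAL 0: VV[0][0]++ -> VV[0]=[4, 1, 2, 1]
Event 9: LOCAL 2: VV[2][2]++ -> VV[2]=[0, 0, 5, 2]
Event 10: SEND 0->3: VV[0][0]++ -> VV[0]=[5, 1, 2, 1], msg_vec=[5, 1, 2, 1]; VV[3]=max(VV[3],msg_vec) then VV[3][3]++ -> VV[3]=[5, 1, 2, 4]
Event 2 stamp: [0, 0, 2, 1]
Event 5 stamp: [0, 1, 0, 0]
[0, 0, 2, 1] <= [0, 1, 0, 0]? False
[0, 1, 0, 0] <= [0, 0, 2, 1]? False
Relation: concurrent

Answer: concurrent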